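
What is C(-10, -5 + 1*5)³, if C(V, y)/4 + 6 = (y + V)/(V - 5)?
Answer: -262144/27 ≈ -9709.0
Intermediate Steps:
C(V, y) = -24 + 4*(V + y)/(-5 + V) (C(V, y) = -24 + 4*((y + V)/(V - 5)) = -24 + 4*((V + y)/(-5 + V)) = -24 + 4*(V + y)/(-5 + V))
C(-10, -5 + 1*5)³ = (4*(30 + (-5 + 1*5) - 5*(-10))/(-5 - 10))³ = (4*(30 + (-5 + 5) + 50)/(-15))³ = (4*(-1/15)*(30 + 0 + 50))³ = (4*(-1/15)*80)³ = (-64/3)³ = -262144/27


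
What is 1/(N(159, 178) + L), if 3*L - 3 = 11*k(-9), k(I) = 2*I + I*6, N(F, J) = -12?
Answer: -1/275 ≈ -0.0036364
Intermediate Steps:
k(I) = 8*I (k(I) = 2*I + 6*I = 8*I)
L = -263 (L = 1 + (11*(8*(-9)))/3 = 1 + (11*(-72))/3 = 1 + (1/3)*(-792) = 1 - 264 = -263)
1/(N(159, 178) + L) = 1/(-12 - 263) = 1/(-275) = -1/275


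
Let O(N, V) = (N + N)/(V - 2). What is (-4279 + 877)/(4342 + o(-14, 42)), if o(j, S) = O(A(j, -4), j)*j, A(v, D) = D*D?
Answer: -1701/2185 ≈ -0.77849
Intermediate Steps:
A(v, D) = D²
O(N, V) = 2*N/(-2 + V) (O(N, V) = (2*N)/(-2 + V) = 2*N/(-2 + V))
o(j, S) = 32*j/(-2 + j) (o(j, S) = (2*(-4)²/(-2 + j))*j = (2*16/(-2 + j))*j = (32/(-2 + j))*j = 32*j/(-2 + j))
(-4279 + 877)/(4342 + o(-14, 42)) = (-4279 + 877)/(4342 + 32*(-14)/(-2 - 14)) = -3402/(4342 + 32*(-14)/(-16)) = -3402/(4342 + 32*(-14)*(-1/16)) = -3402/(4342 + 28) = -3402/4370 = -3402*1/4370 = -1701/2185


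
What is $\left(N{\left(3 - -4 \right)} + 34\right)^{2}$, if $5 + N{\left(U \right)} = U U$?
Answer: $6084$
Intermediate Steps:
$N{\left(U \right)} = -5 + U^{2}$ ($N{\left(U \right)} = -5 + U U = -5 + U^{2}$)
$\left(N{\left(3 - -4 \right)} + 34\right)^{2} = \left(\left(-5 + \left(3 - -4\right)^{2}\right) + 34\right)^{2} = \left(\left(-5 + \left(3 + 4\right)^{2}\right) + 34\right)^{2} = \left(\left(-5 + 7^{2}\right) + 34\right)^{2} = \left(\left(-5 + 49\right) + 34\right)^{2} = \left(44 + 34\right)^{2} = 78^{2} = 6084$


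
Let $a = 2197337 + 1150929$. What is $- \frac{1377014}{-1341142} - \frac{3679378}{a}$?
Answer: $- \frac{80989802988}{1122625039943} \approx -0.072143$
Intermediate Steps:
$a = 3348266$
$- \frac{1377014}{-1341142} - \frac{3679378}{a} = - \frac{1377014}{-1341142} - \frac{3679378}{3348266} = \left(-1377014\right) \left(- \frac{1}{1341142}\right) - \frac{1839689}{1674133} = \frac{688507}{670571} - \frac{1839689}{1674133} = - \frac{80989802988}{1122625039943}$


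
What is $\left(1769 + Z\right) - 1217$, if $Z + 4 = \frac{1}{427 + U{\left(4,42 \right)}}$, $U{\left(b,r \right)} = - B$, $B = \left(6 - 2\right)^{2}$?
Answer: $\frac{225229}{411} \approx 548.0$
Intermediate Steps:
$B = 16$ ($B = 4^{2} = 16$)
$U{\left(b,r \right)} = -16$ ($U{\left(b,r \right)} = \left(-1\right) 16 = -16$)
$Z = - \frac{1643}{411}$ ($Z = -4 + \frac{1}{427 - 16} = -4 + \frac{1}{411} = - \frac{1643}{411} \approx -3.9976$)
$\left(1769 + Z\right) - 1217 = \left(1769 - \frac{1643}{411}\right) - 1217 = \frac{725416}{411} - 1217 = \frac{225229}{411}$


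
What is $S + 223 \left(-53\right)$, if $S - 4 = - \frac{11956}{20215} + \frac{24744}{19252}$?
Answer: $- \frac{1149470497163}{97294795} \approx -11814.0$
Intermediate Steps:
$S = \frac{456684942}{97294795}$ ($S = 4 + \left(- \frac{11956}{20215} + \frac{24744}{19252}\right) = 4 + \left(\left(-11956\right) \frac{1}{20215} + 24744 \cdot \frac{1}{19252}\right) = 4 + \left(- \frac{11956}{20215} + \frac{6186}{4813}\right) = 4 + \frac{67505762}{97294795} = \frac{456684942}{97294795} \approx 4.6938$)
$S + 223 \left(-53\right) = \frac{456684942}{97294795} + 223 \left(-53\right) = \frac{456684942}{97294795} - 11819 = - \frac{1149470497163}{97294795}$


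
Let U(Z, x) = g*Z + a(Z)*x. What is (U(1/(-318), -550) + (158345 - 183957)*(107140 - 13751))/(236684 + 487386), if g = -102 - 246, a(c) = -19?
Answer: -63384518348/19187855 ≈ -3303.4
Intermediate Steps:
g = -348
U(Z, x) = -348*Z - 19*x
(U(1/(-318), -550) + (158345 - 183957)*(107140 - 13751))/(236684 + 487386) = ((-348/(-318) - 19*(-550)) + (158345 - 183957)*(107140 - 13751))/(236684 + 487386) = ((-348*(-1/318) + 10450) - 25612*93389)/724070 = ((58/53 + 10450) - 2391879068)*(1/724070) = (553908/53 - 2391879068)*(1/724070) = -126769036696/53*1/724070 = -63384518348/19187855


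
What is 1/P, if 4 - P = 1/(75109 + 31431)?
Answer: 106540/426159 ≈ 0.25000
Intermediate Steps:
P = 426159/106540 (P = 4 - 1/(75109 + 31431) = 4 - 1/106540 = 426159/106540 ≈ 4.0000)
1/P = 1/(426159/106540) = 106540/426159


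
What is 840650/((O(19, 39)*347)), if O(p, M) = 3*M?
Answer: 840650/40599 ≈ 20.706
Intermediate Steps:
840650/((O(19, 39)*347)) = 840650/(((3*39)*347)) = 840650/((117*347)) = 840650/40599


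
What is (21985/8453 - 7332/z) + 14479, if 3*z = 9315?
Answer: 126676766888/8748855 ≈ 14479.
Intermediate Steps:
z = 3105 (z = (⅓)*9315 = 3105)
(21985/8453 - 7332/z) + 14479 = (21985/8453 - 7332/3105) + 14479 = (21985*(1/8453) - 7332*1/3105) + 14479 = (21985/8453 - 2444/1035) + 14479 = 2095343/8748855 + 14479 = 126676766888/8748855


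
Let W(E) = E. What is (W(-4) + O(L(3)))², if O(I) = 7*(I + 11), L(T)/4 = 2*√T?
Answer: 14737 + 8176*√3 ≈ 28898.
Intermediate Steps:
L(T) = 8*√T (L(T) = 4*(2*√T) = 8*√T)
O(I) = 77 + 7*I (O(I) = 7*(11 + I) = 77 + 7*I)
(W(-4) + O(L(3)))² = (-4 + (77 + 7*(8*√3)))² = (-4 + (77 + 56*√3))² = (73 + 56*√3)²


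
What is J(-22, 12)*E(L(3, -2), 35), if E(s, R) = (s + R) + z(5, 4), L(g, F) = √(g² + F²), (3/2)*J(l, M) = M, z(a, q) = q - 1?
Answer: 304 + 8*√13 ≈ 332.84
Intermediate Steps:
z(a, q) = -1 + q
J(l, M) = 2*M/3
L(g, F) = √(F² + g²)
E(s, R) = 3 + R + s (E(s, R) = (s + R) + (-1 + 4) = (R + s) + 3 = 3 + R + s)
J(-22, 12)*E(L(3, -2), 35) = ((⅔)*12)*(3 + 35 + √((-2)² + 3²)) = 8*(3 + 35 + √(4 + 9)) = 8*(3 + 35 + √13) = 8*(38 + √13) = 304 + 8*√13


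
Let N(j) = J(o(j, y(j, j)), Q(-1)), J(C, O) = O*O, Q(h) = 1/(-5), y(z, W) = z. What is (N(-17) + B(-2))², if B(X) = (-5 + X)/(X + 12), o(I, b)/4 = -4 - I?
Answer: 1089/2500 ≈ 0.43560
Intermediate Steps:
o(I, b) = -16 - 4*I (o(I, b) = 4*(-4 - I) = -16 - 4*I)
Q(h) = -⅕
B(X) = (-5 + X)/(12 + X)
J(C, O) = O²
N(j) = 1/25 (N(j) = (-⅕)² = 1/25)
(N(-17) + B(-2))² = (1/25 + (-5 - 2)/(12 - 2))² = (1/25 - 7/10)² = (-33/50)² = 1089/2500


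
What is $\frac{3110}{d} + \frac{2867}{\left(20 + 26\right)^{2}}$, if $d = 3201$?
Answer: $\frac{15758027}{6773316} \approx 2.3265$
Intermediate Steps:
$\frac{3110}{d} + \frac{2867}{\left(20 + 26\right)^{2}} = \frac{3110}{3201} + \frac{2867}{\left(20 + 26\right)^{2}} = 3110 \cdot \frac{1}{3201} + \frac{2867}{46^{2}} = \frac{3110}{3201} + \frac{2867}{2116} = \frac{15758027}{6773316}$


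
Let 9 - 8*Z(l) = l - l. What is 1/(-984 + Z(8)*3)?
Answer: -8/7845 ≈ -0.0010198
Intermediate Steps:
Z(l) = 9/8 (Z(l) = 9/8 - (l - l)/8 = 9/8 - ⅛*0 = 9/8 + 0 = 9/8)
1/(-984 + Z(8)*3) = 1/(-984 + (9/8)*3) = 1/(-984 + 27/8) = 1/(-7845/8) = -8/7845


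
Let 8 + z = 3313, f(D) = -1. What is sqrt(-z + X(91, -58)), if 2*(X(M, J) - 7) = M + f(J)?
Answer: I*sqrt(3253) ≈ 57.035*I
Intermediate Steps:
z = 3305 (z = -8 + 3313 = 3305)
X(M, J) = 13/2 + M/2 (X(M, J) = 7 + (M - 1)/2 = 7 + (-1 + M)/2 = 7 + (-1/2 + M/2) = 13/2 + M/2)
sqrt(-z + X(91, -58)) = sqrt(-1*3305 + (13/2 + (1/2)*91)) = sqrt(-3305 + (13/2 + 91/2)) = sqrt(-3305 + 52) = sqrt(-3253) = I*sqrt(3253)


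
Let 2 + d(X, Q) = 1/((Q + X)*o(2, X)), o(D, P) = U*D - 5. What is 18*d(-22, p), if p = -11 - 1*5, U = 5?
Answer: -3429/95 ≈ -36.095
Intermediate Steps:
o(D, P) = -5 + 5*D (o(D, P) = 5*D - 5 = -5 + 5*D)
p = -16 (p = -11 - 5 = -16)
d(X, Q) = -2 + 1/(5*(Q + X)) (d(X, Q) = -2 + 1/((Q + X)*(-5 + 5*2)) = -2 + 1/((Q + X)*(-5 + 10)) = -2 + 1/((Q + X)*5) = -2 + (⅕)/(Q + X) = -2 + 1/(5*(Q + X)))
18*d(-22, p) = 18*((⅕ - 2*(-16) - 2*(-22))/(-16 - 22)) = 18*((⅕ + 32 + 44)/(-38)) = 18*(-1/38*381/5) = 18*(-381/190) = -3429/95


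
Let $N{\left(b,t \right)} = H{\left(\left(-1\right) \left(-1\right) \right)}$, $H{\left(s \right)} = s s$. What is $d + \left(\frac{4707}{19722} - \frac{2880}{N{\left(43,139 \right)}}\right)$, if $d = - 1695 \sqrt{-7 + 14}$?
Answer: $- \frac{18931551}{6574} - 1695 \sqrt{7} \approx -7364.3$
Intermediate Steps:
$H{\left(s \right)} = s^{2}$
$N{\left(b,t \right)} = 1$ ($N{\left(b,t \right)} = \left(\left(-1\right) \left(-1\right)\right)^{2} = 1^{2} = 1$)
$d = - 1695 \sqrt{7} \approx -4484.5$
$d + \left(\frac{4707}{19722} - \frac{2880}{N{\left(43,139 \right)}}\right) = - 1695 \sqrt{7} + \left(\frac{4707}{19722} - \frac{2880}{1}\right) = - 1695 \sqrt{7} + \left(4707 \cdot \frac{1}{19722} - 2880\right) = - 1695 \sqrt{7} + \left(\frac{1569}{6574} - 2880\right) = - 1695 \sqrt{7} - \frac{18931551}{6574} = - \frac{18931551}{6574} - 1695 \sqrt{7}$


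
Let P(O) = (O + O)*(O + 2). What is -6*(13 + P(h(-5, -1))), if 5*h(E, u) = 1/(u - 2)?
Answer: -5734/75 ≈ -76.453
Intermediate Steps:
h(E, u) = 1/(5*(-2 + u)) (h(E, u) = 1/(5*(u - 2)) = 1/(5*(-2 + u)))
P(O) = 2*O*(2 + O) (P(O) = (2*O)*(2 + O) = 2*O*(2 + O))
-6*(13 + P(h(-5, -1))) = -6*(13 + 2*(1/(5*(-2 - 1)))*(2 + 1/(5*(-2 - 1)))) = -6*(13 + 2*((1/5)/(-3))*(2 + (1/5)/(-3))) = -6*(13 + 2*((1/5)*(-1/3))*(2 + (1/5)*(-1/3))) = -6*(13 + 2*(-1/15)*(2 - 1/15)) = -6*(13 + 2*(-1/15)*(29/15)) = -6*(13 - 58/225) = -6*2867/225 = -5734/75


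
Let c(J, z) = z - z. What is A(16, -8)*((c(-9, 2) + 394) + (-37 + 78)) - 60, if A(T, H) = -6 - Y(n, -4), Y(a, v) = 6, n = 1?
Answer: -5280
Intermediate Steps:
c(J, z) = 0
A(T, H) = -12 (A(T, H) = -6 - 1*6 = -6 - 6 = -12)
A(16, -8)*((c(-9, 2) + 394) + (-37 + 78)) - 60 = -12*((0 + 394) + (-37 + 78)) - 60 = -12*(394 + 41) - 60 = -12*435 - 60 = -5220 - 60 = -5280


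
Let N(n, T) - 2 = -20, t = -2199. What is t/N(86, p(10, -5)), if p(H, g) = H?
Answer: 733/6 ≈ 122.17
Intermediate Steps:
N(n, T) = -18 (N(n, T) = 2 - 20 = -18)
t/N(86, p(10, -5)) = -2199/(-18) = -2199*(-1/18) = 733/6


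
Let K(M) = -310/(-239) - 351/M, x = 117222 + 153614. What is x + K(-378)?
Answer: 906224703/3346 ≈ 2.7084e+5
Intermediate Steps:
x = 270836
K(M) = 310/239 - 351/M (K(M) = -310*(-1/239) - 351/M = 310/239 - 351/M)
x + K(-378) = 270836 + (310/239 - 351/(-378)) = 270836 + (310/239 - 351*(-1/378)) = 270836 + (310/239 + 13/14) = 270836 + 7447/3346 = 906224703/3346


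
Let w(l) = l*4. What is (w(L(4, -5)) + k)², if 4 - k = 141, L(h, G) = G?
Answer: 24649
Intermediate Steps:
k = -137 (k = 4 - 1*141 = 4 - 141 = -137)
w(l) = 4*l
(w(L(4, -5)) + k)² = (4*(-5) - 137)² = (-20 - 137)² = (-157)² = 24649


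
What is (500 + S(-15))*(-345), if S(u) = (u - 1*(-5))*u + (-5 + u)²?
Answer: -362250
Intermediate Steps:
S(u) = (-5 + u)² + u*(5 + u) (S(u) = (u + 5)*u + (-5 + u)² = (5 + u)*u + (-5 + u)² = u*(5 + u) + (-5 + u)² = (-5 + u)² + u*(5 + u))
(500 + S(-15))*(-345) = (500 + (25 - 5*(-15) + 2*(-15)²))*(-345) = (500 + (25 + 75 + 2*225))*(-345) = (500 + (25 + 75 + 450))*(-345) = (500 + 550)*(-345) = 1050*(-345) = -362250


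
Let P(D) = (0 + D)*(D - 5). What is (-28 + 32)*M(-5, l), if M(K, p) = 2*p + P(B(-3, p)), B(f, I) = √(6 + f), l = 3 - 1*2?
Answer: 20 - 20*√3 ≈ -14.641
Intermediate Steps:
l = 1 (l = 3 - 2 = 1)
P(D) = D*(-5 + D)
M(K, p) = 2*p + √3*(-5 + √3) (M(K, p) = 2*p + √(6 - 3)*(-5 + √(6 - 3)) = 2*p + √3*(-5 + √3))
(-28 + 32)*M(-5, l) = (-28 + 32)*(3 - 5*√3 + 2*1) = 4*(3 - 5*√3 + 2) = 4*(5 - 5*√3) = 20 - 20*√3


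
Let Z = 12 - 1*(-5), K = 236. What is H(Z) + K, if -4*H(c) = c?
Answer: 927/4 ≈ 231.75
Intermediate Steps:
Z = 17 (Z = 12 + 5 = 17)
H(c) = -c/4
H(Z) + K = -¼*17 + 236 = -17/4 + 236 = 927/4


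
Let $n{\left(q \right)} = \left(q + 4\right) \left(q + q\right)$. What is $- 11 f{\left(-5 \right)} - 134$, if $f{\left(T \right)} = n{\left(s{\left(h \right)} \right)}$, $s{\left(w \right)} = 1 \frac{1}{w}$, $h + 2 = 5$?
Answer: $- \frac{1492}{9} \approx -165.78$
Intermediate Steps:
$h = 3$ ($h = -2 + 5 = 3$)
$s{\left(w \right)} = \frac{1}{w}$
$n{\left(q \right)} = 2 q \left(4 + q\right)$ ($n{\left(q \right)} = \left(4 + q\right) 2 q = 2 q \left(4 + q\right)$)
$f{\left(T \right)} = \frac{26}{9}$ ($f{\left(T \right)} = \frac{2 \left(4 + \frac{1}{3}\right)}{3} = 2 \cdot \frac{1}{3} \left(4 + \frac{1}{3}\right) = 2 \cdot \frac{1}{3} \cdot \frac{13}{3} = \frac{26}{9}$)
$- 11 f{\left(-5 \right)} - 134 = \left(-11\right) \frac{26}{9} - 134 = - \frac{286}{9} - 134 = - \frac{1492}{9}$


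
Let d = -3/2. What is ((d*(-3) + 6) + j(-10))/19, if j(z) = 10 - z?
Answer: 61/38 ≈ 1.6053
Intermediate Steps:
d = -3/2 (d = -3*½ = -3/2 ≈ -1.5000)
((d*(-3) + 6) + j(-10))/19 = ((-3/2*(-3) + 6) + (10 - 1*(-10)))/19 = ((9/2 + 6) + (10 + 10))*(1/19) = (21/2 + 20)*(1/19) = (61/2)*(1/19) = 61/38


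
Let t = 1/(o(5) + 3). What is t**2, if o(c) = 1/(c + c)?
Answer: 100/961 ≈ 0.10406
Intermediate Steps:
o(c) = 1/(2*c)
t = 10/31 (t = 1/((1/2)/5 + 3) = 1/((1/2)*(1/5) + 3) = 1/(1/10 + 3) = 1/(31/10) = 10/31 ≈ 0.32258)
t**2 = (10/31)**2 = 100/961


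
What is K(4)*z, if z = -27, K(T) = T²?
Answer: -432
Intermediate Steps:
K(4)*z = 4²*(-27) = 16*(-27) = -432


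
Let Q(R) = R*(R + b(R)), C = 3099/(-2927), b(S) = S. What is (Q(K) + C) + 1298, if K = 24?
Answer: 7168051/2927 ≈ 2448.9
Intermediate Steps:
C = -3099/2927 (C = 3099*(-1/2927) = -3099/2927 ≈ -1.0588)
Q(R) = 2*R² (Q(R) = R*(R + R) = R*(2*R) = 2*R²)
(Q(K) + C) + 1298 = (2*24² - 3099/2927) + 1298 = (2*576 - 3099/2927) + 1298 = (1152 - 3099/2927) + 1298 = 3368805/2927 + 1298 = 7168051/2927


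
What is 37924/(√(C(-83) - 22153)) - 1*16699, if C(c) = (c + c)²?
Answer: -16699 + 37924*√5403/5403 ≈ -16183.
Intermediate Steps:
C(c) = 4*c² (C(c) = (2*c)² = 4*c²)
37924/(√(C(-83) - 22153)) - 1*16699 = 37924/(√(4*(-83)² - 22153)) - 1*16699 = 37924/(√(4*6889 - 22153)) - 16699 = 37924/(√(27556 - 22153)) - 16699 = 37924/(√5403) - 16699 = 37924*(√5403/5403) - 16699 = 37924*√5403/5403 - 16699 = -16699 + 37924*√5403/5403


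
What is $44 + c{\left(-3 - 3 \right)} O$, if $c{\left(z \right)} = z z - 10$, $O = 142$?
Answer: $3736$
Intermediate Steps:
$c{\left(z \right)} = -10 + z^{2}$ ($c{\left(z \right)} = z^{2} - 10 = -10 + z^{2}$)
$44 + c{\left(-3 - 3 \right)} O = 44 + \left(-10 + \left(-3 - 3\right)^{2}\right) 142 = 44 + \left(-10 + \left(-6\right)^{2}\right) 142 = 44 + \left(-10 + 36\right) 142 = 44 + 26 \cdot 142 = 44 + 3692 = 3736$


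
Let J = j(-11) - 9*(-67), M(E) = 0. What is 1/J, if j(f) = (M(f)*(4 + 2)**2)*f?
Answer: 1/603 ≈ 0.0016584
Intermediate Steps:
j(f) = 0 (j(f) = (0*(4 + 2)**2)*f = (0*6**2)*f = (0*36)*f = 0*f = 0)
J = 603 (J = 0 - 9*(-67) = 0 + 603 = 603)
1/J = 1/603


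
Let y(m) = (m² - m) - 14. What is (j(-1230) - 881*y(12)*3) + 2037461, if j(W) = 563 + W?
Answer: 1724920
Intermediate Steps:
y(m) = -14 + m² - m
(j(-1230) - 881*y(12)*3) + 2037461 = ((563 - 1230) - 881*(-14 + 12² - 1*12)*3) + 2037461 = (-667 - 881*(-14 + 144 - 12)*3) + 2037461 = (-667 - 103958*3) + 2037461 = (-667 - 881*354) + 2037461 = (-667 - 311874) + 2037461 = -312541 + 2037461 = 1724920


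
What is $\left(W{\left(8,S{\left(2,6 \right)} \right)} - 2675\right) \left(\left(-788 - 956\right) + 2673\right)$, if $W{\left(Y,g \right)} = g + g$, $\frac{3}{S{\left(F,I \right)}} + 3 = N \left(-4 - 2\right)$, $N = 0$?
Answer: $-2486933$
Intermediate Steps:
$S{\left(F,I \right)} = -1$ ($S{\left(F,I \right)} = \frac{3}{-3 + 0 \left(-4 - 2\right)} = \frac{3}{-3 + 0 \left(-6\right)} = \frac{3}{-3 + 0} = \frac{3}{-3} = 3 \left(- \frac{1}{3}\right) = -1$)
$W{\left(Y,g \right)} = 2 g$
$\left(W{\left(8,S{\left(2,6 \right)} \right)} - 2675\right) \left(\left(-788 - 956\right) + 2673\right) = \left(2 \left(-1\right) - 2675\right) \left(\left(-788 - 956\right) + 2673\right) = \left(-2 - 2675\right) \left(-1744 + 2673\right) = \left(-2677\right) 929 = -2486933$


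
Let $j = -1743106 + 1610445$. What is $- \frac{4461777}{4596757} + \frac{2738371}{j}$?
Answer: $- \frac{13179529861444}{609810380377} \approx -21.612$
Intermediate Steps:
$j = -132661$
$- \frac{4461777}{4596757} + \frac{2738371}{j} = - \frac{4461777}{4596757} + \frac{2738371}{-132661} = \left(-4461777\right) \frac{1}{4596757} + 2738371 \left(- \frac{1}{132661}\right) = - \frac{4461777}{4596757} - \frac{2738371}{132661} = - \frac{13179529861444}{609810380377}$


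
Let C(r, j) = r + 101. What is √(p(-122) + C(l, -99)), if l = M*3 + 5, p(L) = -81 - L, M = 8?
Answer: 3*√19 ≈ 13.077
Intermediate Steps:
l = 29 (l = 8*3 + 5 = 24 + 5 = 29)
C(r, j) = 101 + r
√(p(-122) + C(l, -99)) = √((-81 - 1*(-122)) + (101 + 29)) = √((-81 + 122) + 130) = √(41 + 130) = √171 = 3*√19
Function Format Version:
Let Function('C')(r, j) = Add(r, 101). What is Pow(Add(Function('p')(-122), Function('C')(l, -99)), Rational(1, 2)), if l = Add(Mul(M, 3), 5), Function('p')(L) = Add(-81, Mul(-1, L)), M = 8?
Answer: Mul(3, Pow(19, Rational(1, 2))) ≈ 13.077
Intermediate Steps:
l = 29 (l = Add(Mul(8, 3), 5) = Add(24, 5) = 29)
Function('C')(r, j) = Add(101, r)
Pow(Add(Function('p')(-122), Function('C')(l, -99)), Rational(1, 2)) = Pow(Add(Add(-81, Mul(-1, -122)), Add(101, 29)), Rational(1, 2)) = Pow(Add(Add(-81, 122), 130), Rational(1, 2)) = Pow(Add(41, 130), Rational(1, 2)) = Pow(171, Rational(1, 2)) = Mul(3, Pow(19, Rational(1, 2)))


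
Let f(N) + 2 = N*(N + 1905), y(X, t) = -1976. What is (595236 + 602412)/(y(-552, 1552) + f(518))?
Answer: 24951/26107 ≈ 0.95572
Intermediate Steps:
f(N) = -2 + N*(1905 + N) (f(N) = -2 + N*(N + 1905) = -2 + N*(1905 + N))
(595236 + 602412)/(y(-552, 1552) + f(518)) = (595236 + 602412)/(-1976 + (-2 + 518² + 1905*518)) = 1197648/(-1976 + (-2 + 268324 + 986790)) = 1197648/(-1976 + 1255112) = 1197648/1253136 = 1197648*(1/1253136) = 24951/26107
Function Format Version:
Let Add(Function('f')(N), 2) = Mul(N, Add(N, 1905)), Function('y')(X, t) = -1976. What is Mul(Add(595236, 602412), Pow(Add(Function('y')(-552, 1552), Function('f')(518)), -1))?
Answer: Rational(24951, 26107) ≈ 0.95572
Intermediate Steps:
Function('f')(N) = Add(-2, Mul(N, Add(1905, N))) (Function('f')(N) = Add(-2, Mul(N, Add(N, 1905))) = Add(-2, Mul(N, Add(1905, N))))
Mul(Add(595236, 602412), Pow(Add(Function('y')(-552, 1552), Function('f')(518)), -1)) = Mul(Add(595236, 602412), Pow(Add(-1976, Add(-2, Pow(518, 2), Mul(1905, 518))), -1)) = Mul(1197648, Pow(Add(-1976, Add(-2, 268324, 986790)), -1)) = Mul(1197648, Pow(Add(-1976, 1255112), -1)) = Mul(1197648, Pow(1253136, -1)) = Mul(1197648, Rational(1, 1253136)) = Rational(24951, 26107)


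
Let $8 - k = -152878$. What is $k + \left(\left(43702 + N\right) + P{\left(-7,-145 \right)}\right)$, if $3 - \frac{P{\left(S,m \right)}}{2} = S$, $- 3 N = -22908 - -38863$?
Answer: $\frac{573869}{3} \approx 1.9129 \cdot 10^{5}$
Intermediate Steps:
$N = - \frac{15955}{3}$ ($N = - \frac{-22908 - -38863}{3} = - \frac{-22908 + 38863}{3} = \left(- \frac{1}{3}\right) 15955 = - \frac{15955}{3} \approx -5318.3$)
$P{\left(S,m \right)} = 6 - 2 S$
$k = 152886$ ($k = 8 - -152878 = 8 + 152878 = 152886$)
$k + \left(\left(43702 + N\right) + P{\left(-7,-145 \right)}\right) = 152886 + \left(\left(43702 - \frac{15955}{3}\right) + \left(6 - -14\right)\right) = 152886 + \left(\frac{115151}{3} + \left(6 + 14\right)\right) = 152886 + \left(\frac{115151}{3} + 20\right) = 152886 + \frac{115211}{3} = \frac{573869}{3}$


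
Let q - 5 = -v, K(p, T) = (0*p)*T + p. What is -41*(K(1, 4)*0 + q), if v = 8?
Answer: 123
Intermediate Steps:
K(p, T) = p (K(p, T) = 0*T + p = 0 + p = p)
q = -3 (q = 5 - 1*8 = 5 - 8 = -3)
-41*(K(1, 4)*0 + q) = -41*(1*0 - 3) = -41*(0 - 3) = -41*(-3) = 123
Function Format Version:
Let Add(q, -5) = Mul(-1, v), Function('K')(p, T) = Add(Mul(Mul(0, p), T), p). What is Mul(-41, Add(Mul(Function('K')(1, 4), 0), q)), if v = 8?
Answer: 123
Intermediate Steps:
Function('K')(p, T) = p (Function('K')(p, T) = Add(Mul(0, T), p) = Add(0, p) = p)
q = -3 (q = Add(5, Mul(-1, 8)) = Add(5, -8) = -3)
Mul(-41, Add(Mul(Function('K')(1, 4), 0), q)) = Mul(-41, Add(Mul(1, 0), -3)) = Mul(-41, Add(0, -3)) = Mul(-41, -3) = 123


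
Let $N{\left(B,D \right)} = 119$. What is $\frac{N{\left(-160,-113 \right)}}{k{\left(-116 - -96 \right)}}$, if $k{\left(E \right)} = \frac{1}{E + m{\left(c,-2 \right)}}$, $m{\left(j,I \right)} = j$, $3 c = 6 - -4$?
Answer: $- \frac{5950}{3} \approx -1983.3$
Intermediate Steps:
$c = \frac{10}{3}$ ($c = \frac{6 - -4}{3} = \frac{6 + 4}{3} = \frac{1}{3} \cdot 10 = \frac{10}{3} \approx 3.3333$)
$k{\left(E \right)} = \frac{1}{\frac{10}{3} + E}$ ($k{\left(E \right)} = \frac{1}{E + \frac{10}{3}} = \frac{1}{\frac{10}{3} + E}$)
$\frac{N{\left(-160,-113 \right)}}{k{\left(-116 - -96 \right)}} = \frac{119}{3 \frac{1}{10 + 3 \left(-116 - -96\right)}} = \frac{119}{3 \frac{1}{10 + 3 \left(-116 + 96\right)}} = \frac{119}{3 \frac{1}{10 + 3 \left(-20\right)}} = \frac{119}{3 \frac{1}{10 - 60}} = \frac{119}{3 \frac{1}{-50}} = \frac{119}{3 \left(- \frac{1}{50}\right)} = \frac{119}{- \frac{3}{50}} = 119 \left(- \frac{50}{3}\right) = - \frac{5950}{3}$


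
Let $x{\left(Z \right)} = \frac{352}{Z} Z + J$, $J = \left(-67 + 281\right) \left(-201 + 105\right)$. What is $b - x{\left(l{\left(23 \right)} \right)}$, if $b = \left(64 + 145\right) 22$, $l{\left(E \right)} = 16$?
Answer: $24790$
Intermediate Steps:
$J = -20544$ ($J = 214 \left(-96\right) = -20544$)
$x{\left(Z \right)} = -20192$ ($x{\left(Z \right)} = \frac{352}{Z} Z - 20544 = 352 - 20544 = -20192$)
$b = 4598$ ($b = 209 \cdot 22 = 4598$)
$b - x{\left(l{\left(23 \right)} \right)} = 4598 - -20192 = 4598 + 20192 = 24790$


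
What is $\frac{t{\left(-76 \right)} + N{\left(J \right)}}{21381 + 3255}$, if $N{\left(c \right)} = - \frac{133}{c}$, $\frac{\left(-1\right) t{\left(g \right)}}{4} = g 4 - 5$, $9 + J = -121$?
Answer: $\frac{160813}{3202680} \approx 0.050212$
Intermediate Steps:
$J = -130$ ($J = -9 - 121 = -130$)
$t{\left(g \right)} = 20 - 16 g$ ($t{\left(g \right)} = - 4 \left(g 4 - 5\right) = - 4 \left(4 g - 5\right) = - 4 \left(-5 + 4 g\right) = 20 - 16 g$)
$\frac{t{\left(-76 \right)} + N{\left(J \right)}}{21381 + 3255} = \frac{\left(20 - -1216\right) - \frac{133}{-130}}{21381 + 3255} = \frac{\left(20 + 1216\right) - - \frac{133}{130}}{24636} = \left(1236 + \frac{133}{130}\right) \frac{1}{24636} = \frac{160813}{130} \cdot \frac{1}{24636} = \frac{160813}{3202680}$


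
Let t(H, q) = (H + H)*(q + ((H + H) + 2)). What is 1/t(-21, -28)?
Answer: 1/2856 ≈ 0.00035014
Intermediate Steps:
t(H, q) = 2*H*(2 + q + 2*H) (t(H, q) = (2*H)*(q + (2*H + 2)) = (2*H)*(q + (2 + 2*H)) = (2*H)*(2 + q + 2*H) = 2*H*(2 + q + 2*H))
1/t(-21, -28) = 1/(2*(-21)*(2 - 28 + 2*(-21))) = 1/(2*(-21)*(2 - 28 - 42)) = 1/(2*(-21)*(-68)) = 1/2856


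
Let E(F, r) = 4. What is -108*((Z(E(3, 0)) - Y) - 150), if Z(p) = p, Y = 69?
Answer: 23220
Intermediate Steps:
-108*((Z(E(3, 0)) - Y) - 150) = -108*((4 - 1*69) - 150) = -108*((4 - 69) - 150) = -108*(-65 - 150) = -108*(-215) = 23220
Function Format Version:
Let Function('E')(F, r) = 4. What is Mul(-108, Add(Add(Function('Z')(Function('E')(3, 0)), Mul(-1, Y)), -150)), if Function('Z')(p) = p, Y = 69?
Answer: 23220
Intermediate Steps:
Mul(-108, Add(Add(Function('Z')(Function('E')(3, 0)), Mul(-1, Y)), -150)) = Mul(-108, Add(Add(4, Mul(-1, 69)), -150)) = Mul(-108, Add(Add(4, -69), -150)) = Mul(-108, Add(-65, -150)) = Mul(-108, -215) = 23220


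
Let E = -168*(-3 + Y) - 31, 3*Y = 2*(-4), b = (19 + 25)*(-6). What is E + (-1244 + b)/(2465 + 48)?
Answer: 2312965/2513 ≈ 920.40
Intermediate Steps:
b = -264 (b = 44*(-6) = -264)
Y = -8/3 (Y = (2*(-4))/3 = (1/3)*(-8) = -8/3 ≈ -2.6667)
E = 921 (E = -168*(-3 - 8/3) - 31 = -168*(-17)/3 - 31 = -28*(-34) - 31 = 952 - 31 = 921)
E + (-1244 + b)/(2465 + 48) = 921 + (-1244 - 264)/(2465 + 48) = 921 - 1508/2513 = 2312965/2513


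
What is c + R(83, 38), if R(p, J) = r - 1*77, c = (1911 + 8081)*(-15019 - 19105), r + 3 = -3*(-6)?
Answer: -340967070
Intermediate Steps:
r = 15 (r = -3 - 3*(-6) = -3 + 18 = 15)
c = -340967008 (c = 9992*(-34124) = -340967008)
R(p, J) = -62 (R(p, J) = 15 - 1*77 = 15 - 77 = -62)
c + R(83, 38) = -340967008 - 62 = -340967070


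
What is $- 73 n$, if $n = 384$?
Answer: $-28032$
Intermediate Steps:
$- 73 n = \left(-73\right) 384 = -28032$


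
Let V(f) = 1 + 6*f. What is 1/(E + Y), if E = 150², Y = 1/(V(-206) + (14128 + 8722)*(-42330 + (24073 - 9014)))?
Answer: 623143585/14020730662499 ≈ 4.4444e-5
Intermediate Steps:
Y = -1/623143585 (Y = 1/((1 + 6*(-206)) + (14128 + 8722)*(-42330 + (24073 - 9014))) = 1/((1 - 1236) + 22850*(-42330 + 15059)) = 1/(-1235 + 22850*(-27271)) = 1/(-1235 - 623142350) = 1/(-623143585) = -1/623143585 ≈ -1.6048e-9)
E = 22500
1/(E + Y) = 1/(22500 - 1/623143585) = 1/(14020730662499/623143585) = 623143585/14020730662499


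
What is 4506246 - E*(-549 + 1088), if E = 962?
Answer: 3987728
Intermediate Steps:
4506246 - E*(-549 + 1088) = 4506246 - 962*(-549 + 1088) = 4506246 - 962*539 = 4506246 - 1*518518 = 4506246 - 518518 = 3987728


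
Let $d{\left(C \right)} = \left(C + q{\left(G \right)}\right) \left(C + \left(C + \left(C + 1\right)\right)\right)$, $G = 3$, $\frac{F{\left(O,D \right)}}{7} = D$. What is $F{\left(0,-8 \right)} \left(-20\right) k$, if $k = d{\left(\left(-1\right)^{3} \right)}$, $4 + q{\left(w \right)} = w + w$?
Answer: $-2240$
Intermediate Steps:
$F{\left(O,D \right)} = 7 D$
$q{\left(w \right)} = -4 + 2 w$ ($q{\left(w \right)} = -4 + \left(w + w\right) = -4 + 2 w$)
$d{\left(C \right)} = \left(1 + 3 C\right) \left(2 + C\right)$ ($d{\left(C \right)} = \left(C + \left(-4 + 2 \cdot 3\right)\right) \left(C + \left(C + \left(C + 1\right)\right)\right) = \left(C + \left(-4 + 6\right)\right) \left(C + \left(C + \left(1 + C\right)\right)\right) = \left(C + 2\right) \left(C + \left(1 + 2 C\right)\right) = \left(2 + C\right) \left(1 + 3 C\right) = \left(1 + 3 C\right) \left(2 + C\right)$)
$k = -2$ ($k = 2 + 3 \left(\left(-1\right)^{3}\right)^{2} + 7 \left(-1\right)^{3} = 2 + 3 \left(-1\right)^{2} + 7 \left(-1\right) = 2 + 3 \cdot 1 - 7 = 2 + 3 - 7 = -2$)
$F{\left(0,-8 \right)} \left(-20\right) k = 7 \left(-8\right) \left(-20\right) \left(-2\right) = \left(-56\right) \left(-20\right) \left(-2\right) = 1120 \left(-2\right) = -2240$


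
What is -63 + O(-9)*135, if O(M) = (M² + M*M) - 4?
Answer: 21267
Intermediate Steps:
O(M) = -4 + 2*M² (O(M) = (M² + M²) - 4 = 2*M² - 4 = -4 + 2*M²)
-63 + O(-9)*135 = -63 + (-4 + 2*(-9)²)*135 = -63 + (-4 + 2*81)*135 = -63 + (-4 + 162)*135 = -63 + 158*135 = -63 + 21330 = 21267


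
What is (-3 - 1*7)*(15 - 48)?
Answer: 330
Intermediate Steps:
(-3 - 1*7)*(15 - 48) = (-3 - 7)*(-33) = -10*(-33) = 330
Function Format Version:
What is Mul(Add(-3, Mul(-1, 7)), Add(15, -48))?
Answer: 330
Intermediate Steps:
Mul(Add(-3, Mul(-1, 7)), Add(15, -48)) = Mul(Add(-3, -7), -33) = Mul(-10, -33) = 330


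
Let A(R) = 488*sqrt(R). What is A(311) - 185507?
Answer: -185507 + 488*sqrt(311) ≈ -1.7690e+5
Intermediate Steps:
A(311) - 185507 = 488*sqrt(311) - 185507 = -185507 + 488*sqrt(311)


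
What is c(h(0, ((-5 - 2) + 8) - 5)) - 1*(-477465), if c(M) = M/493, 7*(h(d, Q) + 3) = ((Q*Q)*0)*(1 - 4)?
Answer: 235390242/493 ≈ 4.7747e+5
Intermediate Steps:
h(d, Q) = -3 (h(d, Q) = -3 + (((Q*Q)*0)*(1 - 4))/7 = -3 + ((Q²*0)*(-3))/7 = -3 + (0*(-3))/7 = -3 + (⅐)*0 = -3 + 0 = -3)
c(M) = M/493 (c(M) = M*(1/493) = M/493)
c(h(0, ((-5 - 2) + 8) - 5)) - 1*(-477465) = (1/493)*(-3) - 1*(-477465) = -3/493 + 477465 = 235390242/493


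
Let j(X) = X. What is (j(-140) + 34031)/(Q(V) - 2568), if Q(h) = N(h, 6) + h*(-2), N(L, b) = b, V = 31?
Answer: -33891/2624 ≈ -12.916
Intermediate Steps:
Q(h) = 6 - 2*h (Q(h) = 6 + h*(-2) = 6 - 2*h)
(j(-140) + 34031)/(Q(V) - 2568) = (-140 + 34031)/((6 - 2*31) - 2568) = 33891/((6 - 62) - 2568) = 33891/(-56 - 2568) = 33891/(-2624) = 33891*(-1/2624) = -33891/2624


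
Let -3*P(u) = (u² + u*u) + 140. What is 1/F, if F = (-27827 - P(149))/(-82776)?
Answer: 248328/38939 ≈ 6.3774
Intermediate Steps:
P(u) = -140/3 - 2*u²/3 (P(u) = -((u² + u*u) + 140)/3 = -((u² + u²) + 140)/3 = -(2*u² + 140)/3 = -(140 + 2*u²)/3 = -140/3 - 2*u²/3)
F = 38939/248328 (F = (-27827 - (-140/3 - ⅔*149²))/(-82776) = (-27827 - (-140/3 - ⅔*22201))*(-1/82776) = (-27827 - (-140/3 - 44402/3))*(-1/82776) = (-27827 - 1*(-44542/3))*(-1/82776) = (-27827 + 44542/3)*(-1/82776) = -38939/3*(-1/82776) = 38939/248328 ≈ 0.15680)
1/F = 1/(38939/248328) = 248328/38939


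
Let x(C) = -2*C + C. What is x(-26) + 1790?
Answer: 1816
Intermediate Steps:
x(C) = -C
x(-26) + 1790 = -1*(-26) + 1790 = 26 + 1790 = 1816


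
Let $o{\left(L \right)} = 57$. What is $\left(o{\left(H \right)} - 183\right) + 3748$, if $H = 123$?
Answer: $3622$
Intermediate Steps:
$\left(o{\left(H \right)} - 183\right) + 3748 = \left(57 - 183\right) + 3748 = -126 + 3748 = 3622$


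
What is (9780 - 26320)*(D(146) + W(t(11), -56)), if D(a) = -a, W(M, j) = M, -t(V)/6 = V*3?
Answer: 5689760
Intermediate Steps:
t(V) = -18*V (t(V) = -6*V*3 = -18*V)
(9780 - 26320)*(D(146) + W(t(11), -56)) = (9780 - 26320)*(-1*146 - 18*11) = -16540*(-146 - 198) = -16540*(-344) = 5689760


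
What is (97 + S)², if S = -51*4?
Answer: 11449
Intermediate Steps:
S = -204
(97 + S)² = (97 - 204)² = (-107)² = 11449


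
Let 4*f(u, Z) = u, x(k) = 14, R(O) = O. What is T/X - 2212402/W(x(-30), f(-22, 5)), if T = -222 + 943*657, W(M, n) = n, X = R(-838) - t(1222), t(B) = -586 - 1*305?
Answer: 241327231/583 ≈ 4.1394e+5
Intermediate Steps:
t(B) = -891 (t(B) = -586 - 305 = -891)
f(u, Z) = u/4
X = 53 (X = -838 - 1*(-891) = -838 + 891 = 53)
T = 619329 (T = -222 + 619551 = 619329)
T/X - 2212402/W(x(-30), f(-22, 5)) = 619329/53 - 2212402/((¼)*(-22)) = 619329*(1/53) - 2212402/(-11/2) = 619329/53 - 2212402*(-2/11) = 619329/53 + 4424804/11 = 241327231/583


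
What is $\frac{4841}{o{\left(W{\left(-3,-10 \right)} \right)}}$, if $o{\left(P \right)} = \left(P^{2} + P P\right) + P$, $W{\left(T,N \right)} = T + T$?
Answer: $\frac{4841}{66} \approx 73.349$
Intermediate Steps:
$W{\left(T,N \right)} = 2 T$
$o{\left(P \right)} = P + 2 P^{2}$ ($o{\left(P \right)} = \left(P^{2} + P^{2}\right) + P = 2 P^{2} + P = P + 2 P^{2}$)
$\frac{4841}{o{\left(W{\left(-3,-10 \right)} \right)}} = \frac{4841}{2 \left(-3\right) \left(1 + 2 \cdot 2 \left(-3\right)\right)} = \frac{4841}{\left(-6\right) \left(1 + 2 \left(-6\right)\right)} = \frac{4841}{\left(-6\right) \left(1 - 12\right)} = \frac{4841}{\left(-6\right) \left(-11\right)} = \frac{4841}{66}$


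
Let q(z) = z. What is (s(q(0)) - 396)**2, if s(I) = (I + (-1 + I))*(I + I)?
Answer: 156816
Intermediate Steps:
s(I) = 2*I*(-1 + 2*I) (s(I) = (-1 + 2*I)*(2*I) = 2*I*(-1 + 2*I))
(s(q(0)) - 396)**2 = (2*0*(-1 + 2*0) - 396)**2 = (2*0*(-1 + 0) - 396)**2 = (2*0*(-1) - 396)**2 = (0 - 396)**2 = (-396)**2 = 156816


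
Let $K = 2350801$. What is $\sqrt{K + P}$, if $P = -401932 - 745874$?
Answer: $\sqrt{1202995} \approx 1096.8$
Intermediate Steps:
$P = -1147806$ ($P = -401932 - 745874 = -1147806$)
$\sqrt{K + P} = \sqrt{2350801 - 1147806} = \sqrt{1202995}$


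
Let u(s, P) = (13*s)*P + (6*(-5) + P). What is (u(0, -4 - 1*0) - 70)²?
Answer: 10816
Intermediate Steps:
u(s, P) = -30 + P + 13*P*s (u(s, P) = 13*P*s + (-30 + P) = -30 + P + 13*P*s)
(u(0, -4 - 1*0) - 70)² = ((-30 + (-4 - 1*0) + 13*(-4 - 1*0)*0) - 70)² = ((-30 + (-4 + 0) + 13*(-4 + 0)*0) - 70)² = ((-30 - 4 + 13*(-4)*0) - 70)² = ((-30 - 4 + 0) - 70)² = (-34 - 70)² = (-104)² = 10816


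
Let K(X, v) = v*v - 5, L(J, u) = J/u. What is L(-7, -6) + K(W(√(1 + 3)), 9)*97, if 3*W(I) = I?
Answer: 44239/6 ≈ 7373.2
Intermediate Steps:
W(I) = I/3
K(X, v) = -5 + v² (K(X, v) = v² - 5 = -5 + v²)
L(-7, -6) + K(W(√(1 + 3)), 9)*97 = -7/(-6) + (-5 + 9²)*97 = -7*(-⅙) + (-5 + 81)*97 = 7/6 + 76*97 = 7/6 + 7372 = 44239/6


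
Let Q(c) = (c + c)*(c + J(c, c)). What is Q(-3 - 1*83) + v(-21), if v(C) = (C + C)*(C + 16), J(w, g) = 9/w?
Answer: 15020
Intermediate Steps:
Q(c) = 2*c*(c + 9/c) (Q(c) = (c + c)*(c + 9/c) = (2*c)*(c + 9/c) = 2*c*(c + 9/c))
v(C) = 2*C*(16 + C) (v(C) = (2*C)*(16 + C) = 2*C*(16 + C))
Q(-3 - 1*83) + v(-21) = (18 + 2*(-3 - 1*83)²) + 2*(-21)*(16 - 21) = (18 + 2*(-3 - 83)²) + 2*(-21)*(-5) = (18 + 2*(-86)²) + 210 = (18 + 2*7396) + 210 = (18 + 14792) + 210 = 14810 + 210 = 15020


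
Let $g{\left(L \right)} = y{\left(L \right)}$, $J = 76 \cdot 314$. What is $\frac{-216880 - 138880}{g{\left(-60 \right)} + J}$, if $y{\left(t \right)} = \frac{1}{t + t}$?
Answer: $- \frac{42691200}{2863679} \approx -14.908$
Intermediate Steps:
$J = 23864$
$y{\left(t \right)} = \frac{1}{2 t}$
$g{\left(L \right)} = \frac{1}{2 L}$
$\frac{-216880 - 138880}{g{\left(-60 \right)} + J} = \frac{-216880 - 138880}{\frac{1}{2 \left(-60\right)} + 23864} = - \frac{355760}{\frac{1}{2} \left(- \frac{1}{60}\right) + 23864} = - \frac{355760}{- \frac{1}{120} + 23864} = - \frac{355760}{\frac{2863679}{120}} = \left(-355760\right) \frac{120}{2863679} = - \frac{42691200}{2863679}$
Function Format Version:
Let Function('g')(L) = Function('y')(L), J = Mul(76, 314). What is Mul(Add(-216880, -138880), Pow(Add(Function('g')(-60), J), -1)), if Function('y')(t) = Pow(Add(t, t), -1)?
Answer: Rational(-42691200, 2863679) ≈ -14.908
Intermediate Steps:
J = 23864
Function('y')(t) = Mul(Rational(1, 2), Pow(t, -1)) (Function('y')(t) = Pow(Mul(2, t), -1) = Mul(Rational(1, 2), Pow(t, -1)))
Function('g')(L) = Mul(Rational(1, 2), Pow(L, -1))
Mul(Add(-216880, -138880), Pow(Add(Function('g')(-60), J), -1)) = Mul(Add(-216880, -138880), Pow(Add(Mul(Rational(1, 2), Pow(-60, -1)), 23864), -1)) = Mul(-355760, Pow(Add(Mul(Rational(1, 2), Rational(-1, 60)), 23864), -1)) = Mul(-355760, Pow(Add(Rational(-1, 120), 23864), -1)) = Mul(-355760, Pow(Rational(2863679, 120), -1)) = Mul(-355760, Rational(120, 2863679)) = Rational(-42691200, 2863679)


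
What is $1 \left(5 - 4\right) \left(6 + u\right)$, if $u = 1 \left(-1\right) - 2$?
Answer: $3$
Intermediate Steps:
$u = -3$ ($u = -1 - 2 = -3$)
$1 \left(5 - 4\right) \left(6 + u\right) = 1 \left(5 - 4\right) \left(6 - 3\right) = 1 \cdot 1 \cdot 3 = 1 \cdot 3 = 3$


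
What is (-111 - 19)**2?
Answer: 16900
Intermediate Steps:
(-111 - 19)**2 = (-130)**2 = 16900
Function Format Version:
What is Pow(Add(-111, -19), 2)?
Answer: 16900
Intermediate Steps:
Pow(Add(-111, -19), 2) = Pow(-130, 2) = 16900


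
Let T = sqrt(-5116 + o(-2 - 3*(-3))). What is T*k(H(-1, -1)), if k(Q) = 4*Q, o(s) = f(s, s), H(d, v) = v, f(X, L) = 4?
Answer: -24*I*sqrt(142) ≈ -285.99*I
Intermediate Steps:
o(s) = 4
T = 6*I*sqrt(142) (T = sqrt(-5116 + 4) = sqrt(-5112) = 6*I*sqrt(142) ≈ 71.498*I)
T*k(H(-1, -1)) = (6*I*sqrt(142))*(4*(-1)) = (6*I*sqrt(142))*(-4) = -24*I*sqrt(142)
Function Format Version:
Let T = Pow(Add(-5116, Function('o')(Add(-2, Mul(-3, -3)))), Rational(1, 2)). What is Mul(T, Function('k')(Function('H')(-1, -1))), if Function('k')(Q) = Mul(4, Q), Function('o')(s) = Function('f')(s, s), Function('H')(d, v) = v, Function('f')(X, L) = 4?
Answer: Mul(-24, I, Pow(142, Rational(1, 2))) ≈ Mul(-285.99, I)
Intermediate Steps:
Function('o')(s) = 4
T = Mul(6, I, Pow(142, Rational(1, 2))) (T = Pow(Add(-5116, 4), Rational(1, 2)) = Pow(-5112, Rational(1, 2)) = Mul(6, I, Pow(142, Rational(1, 2))) ≈ Mul(71.498, I))
Mul(T, Function('k')(Function('H')(-1, -1))) = Mul(Mul(6, I, Pow(142, Rational(1, 2))), Mul(4, -1)) = Mul(Mul(6, I, Pow(142, Rational(1, 2))), -4) = Mul(-24, I, Pow(142, Rational(1, 2)))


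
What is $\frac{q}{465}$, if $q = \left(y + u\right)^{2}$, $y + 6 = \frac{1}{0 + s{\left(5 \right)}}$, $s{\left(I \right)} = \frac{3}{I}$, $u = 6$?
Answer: $\frac{5}{837} \approx 0.0059737$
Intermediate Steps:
$y = - \frac{13}{3}$ ($y = -6 + \frac{1}{0 + \frac{3}{5}} = -6 + \frac{1}{\frac{3}{5}} = -6 + \frac{5}{3} = - \frac{13}{3} \approx -4.3333$)
$q = \frac{25}{9}$ ($q = \left(- \frac{13}{3} + 6\right)^{2} = \left(\frac{5}{3}\right)^{2} = \frac{25}{9} \approx 2.7778$)
$\frac{q}{465} = \frac{25}{9 \cdot 465} = \frac{25}{9} \cdot \frac{1}{465} = \frac{5}{837}$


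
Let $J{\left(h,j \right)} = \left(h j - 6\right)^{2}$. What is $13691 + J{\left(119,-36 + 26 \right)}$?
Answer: $1444107$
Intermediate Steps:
$J{\left(h,j \right)} = \left(-6 + h j\right)^{2}$
$13691 + J{\left(119,-36 + 26 \right)} = 13691 + \left(-6 + 119 \left(-36 + 26\right)\right)^{2} = 13691 + \left(-6 + 119 \left(-10\right)\right)^{2} = 13691 + \left(-6 - 1190\right)^{2} = 13691 + \left(-1196\right)^{2} = 13691 + 1430416 = 1444107$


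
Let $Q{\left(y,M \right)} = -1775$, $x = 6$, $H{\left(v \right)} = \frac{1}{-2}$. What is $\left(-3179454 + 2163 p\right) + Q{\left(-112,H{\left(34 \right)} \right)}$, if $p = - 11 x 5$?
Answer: $-3895019$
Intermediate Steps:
$H{\left(v \right)} = - \frac{1}{2}$
$p = -330$ ($p = \left(-11\right) 6 \cdot 5 = \left(-66\right) 5 = -330$)
$\left(-3179454 + 2163 p\right) + Q{\left(-112,H{\left(34 \right)} \right)} = \left(-3179454 + 2163 \left(-330\right)\right) - 1775 = \left(-3179454 - 713790\right) - 1775 = -3893244 - 1775 = -3895019$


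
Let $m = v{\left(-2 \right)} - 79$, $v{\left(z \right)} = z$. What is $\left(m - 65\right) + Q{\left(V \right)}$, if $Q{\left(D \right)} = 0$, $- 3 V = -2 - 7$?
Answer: $-146$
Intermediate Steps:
$V = 3$ ($V = - \frac{-2 - 7}{3} = \left(- \frac{1}{3}\right) \left(-9\right) = 3$)
$m = -81$ ($m = -2 - 79 = -81$)
$\left(m - 65\right) + Q{\left(V \right)} = \left(-81 - 65\right) + 0 = -146 + 0 = -146$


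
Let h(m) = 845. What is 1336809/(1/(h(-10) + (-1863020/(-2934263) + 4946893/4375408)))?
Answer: 14532827755952245278291/12838597804304 ≈ 1.1320e+9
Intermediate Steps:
1336809/(1/(h(-10) + (-1863020/(-2934263) + 4946893/4375408))) = 1336809/(1/(845 + (-1863020/(-2934263) + 4946893/4375408))) = 1336809/(1/(845 + (-1863020*(-1/2934263) + 4946893*(1/4375408)))) = 1336809/(1/(845 + (1863020/2934263 + 4946893/4375408))) = 1336809/(1/(845 + 22666957707019/12838597804304)) = 1336809/(1/(10871282102343899/12838597804304)) = 1336809/(12838597804304/10871282102343899) = 1336809*(10871282102343899/12838597804304) = 14532827755952245278291/12838597804304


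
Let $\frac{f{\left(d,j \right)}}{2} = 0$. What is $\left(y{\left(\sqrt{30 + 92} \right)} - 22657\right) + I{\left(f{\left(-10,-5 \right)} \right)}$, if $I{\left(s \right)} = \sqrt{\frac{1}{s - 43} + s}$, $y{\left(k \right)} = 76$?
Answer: $-22581 + \frac{i \sqrt{43}}{43} \approx -22581.0 + 0.1525 i$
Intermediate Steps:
$f{\left(d,j \right)} = 0$ ($f{\left(d,j \right)} = 2 \cdot 0 = 0$)
$I{\left(s \right)} = \sqrt{s + \frac{1}{-43 + s}}$ ($I{\left(s \right)} = \sqrt{\frac{1}{-43 + s} + s} = \sqrt{s + \frac{1}{-43 + s}}$)
$\left(y{\left(\sqrt{30 + 92} \right)} - 22657\right) + I{\left(f{\left(-10,-5 \right)} \right)} = \left(76 - 22657\right) + \sqrt{\frac{1 + 0 \left(-43 + 0\right)}{-43 + 0}} = -22581 + \sqrt{\frac{1 + 0 \left(-43\right)}{-43}} = -22581 + \sqrt{- \frac{1 + 0}{43}} = -22581 + \sqrt{\left(- \frac{1}{43}\right) 1} = -22581 + \sqrt{- \frac{1}{43}} = -22581 + \frac{i \sqrt{43}}{43}$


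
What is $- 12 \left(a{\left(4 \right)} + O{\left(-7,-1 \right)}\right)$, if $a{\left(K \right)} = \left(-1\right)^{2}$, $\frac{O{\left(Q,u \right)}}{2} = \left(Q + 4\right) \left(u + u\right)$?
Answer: $-156$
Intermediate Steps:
$O{\left(Q,u \right)} = 4 u \left(4 + Q\right)$ ($O{\left(Q,u \right)} = 2 \left(Q + 4\right) \left(u + u\right) = 2 \left(4 + Q\right) 2 u = 2 \cdot 2 u \left(4 + Q\right) = 4 u \left(4 + Q\right)$)
$a{\left(K \right)} = 1$
$- 12 \left(a{\left(4 \right)} + O{\left(-7,-1 \right)}\right) = - 12 \left(1 + 4 \left(-1\right) \left(4 - 7\right)\right) = - 12 \left(1 + 4 \left(-1\right) \left(-3\right)\right) = - 12 \left(1 + 12\right) = \left(-12\right) 13 = -156$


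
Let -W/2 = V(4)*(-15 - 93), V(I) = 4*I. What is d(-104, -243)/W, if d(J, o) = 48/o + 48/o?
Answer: -1/8748 ≈ -0.00011431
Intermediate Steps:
W = 3456 (W = -2*4*4*(-15 - 93) = -32*(-108) = -2*(-1728) = 3456)
d(J, o) = 96/o
d(-104, -243)/W = (96/(-243))/3456 = (96*(-1/243))*(1/3456) = -32/81*1/3456 = -1/8748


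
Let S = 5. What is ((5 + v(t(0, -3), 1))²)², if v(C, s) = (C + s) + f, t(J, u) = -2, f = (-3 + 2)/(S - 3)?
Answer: 2401/16 ≈ 150.06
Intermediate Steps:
f = -½ (f = (-3 + 2)/(5 - 3) = -1/2 = -1*½ = -½ ≈ -0.50000)
v(C, s) = -½ + C + s (v(C, s) = (C + s) - ½ = -½ + C + s)
((5 + v(t(0, -3), 1))²)² = ((5 + (-½ - 2 + 1))²)² = ((5 - 3/2)²)² = ((7/2)²)² = (49/4)² = 2401/16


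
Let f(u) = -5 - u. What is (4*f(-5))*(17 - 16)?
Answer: 0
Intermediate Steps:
(4*f(-5))*(17 - 16) = (4*(-5 - 1*(-5)))*(17 - 16) = (4*(-5 + 5))*1 = (4*0)*1 = 0*1 = 0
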